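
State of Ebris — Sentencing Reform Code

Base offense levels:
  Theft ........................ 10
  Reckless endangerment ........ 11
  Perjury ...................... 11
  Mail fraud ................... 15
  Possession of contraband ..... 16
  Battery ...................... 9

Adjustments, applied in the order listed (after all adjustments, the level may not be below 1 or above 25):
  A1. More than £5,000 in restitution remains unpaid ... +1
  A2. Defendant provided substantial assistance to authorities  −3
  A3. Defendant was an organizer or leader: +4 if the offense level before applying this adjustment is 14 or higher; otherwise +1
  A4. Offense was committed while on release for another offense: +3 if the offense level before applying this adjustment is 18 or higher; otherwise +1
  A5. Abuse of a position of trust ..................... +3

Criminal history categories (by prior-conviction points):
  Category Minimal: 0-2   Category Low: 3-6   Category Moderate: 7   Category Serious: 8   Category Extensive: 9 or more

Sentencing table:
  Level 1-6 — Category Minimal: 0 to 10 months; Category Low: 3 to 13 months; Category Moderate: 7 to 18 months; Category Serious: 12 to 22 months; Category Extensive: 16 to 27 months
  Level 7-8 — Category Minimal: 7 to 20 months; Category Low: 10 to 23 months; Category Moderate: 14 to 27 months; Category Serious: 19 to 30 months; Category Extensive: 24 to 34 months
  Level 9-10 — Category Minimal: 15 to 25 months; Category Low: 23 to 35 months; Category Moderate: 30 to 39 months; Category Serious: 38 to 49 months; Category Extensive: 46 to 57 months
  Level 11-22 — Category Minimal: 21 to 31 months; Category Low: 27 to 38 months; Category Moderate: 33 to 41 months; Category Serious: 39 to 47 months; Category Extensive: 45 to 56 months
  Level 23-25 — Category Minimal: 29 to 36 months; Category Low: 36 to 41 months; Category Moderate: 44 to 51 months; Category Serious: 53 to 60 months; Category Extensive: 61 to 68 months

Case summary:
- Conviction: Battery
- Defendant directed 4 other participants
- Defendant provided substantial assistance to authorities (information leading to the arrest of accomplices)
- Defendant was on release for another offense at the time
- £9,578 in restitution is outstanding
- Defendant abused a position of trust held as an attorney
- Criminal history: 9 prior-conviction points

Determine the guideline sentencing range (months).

Base offense level for battery: 9.
A1 applies: 9 + 1 = 10.
A2 applies: 10 − 3 = 7.
A3 applies (level before this adjustment is 7 < 14, so +1): 7 + 1 = 8.
A4 applies (level before this adjustment is 8 < 18, so +1): 8 + 1 = 9.
A5 applies: 9 + 3 = 12.
Final offense level: 12.
Criminal history: 9 prior points → Category Extensive (9+).
Level 12 falls in the 11-22 band.
Grid: Level 11-22 × Category Extensive = 45-56 months.

45-56 months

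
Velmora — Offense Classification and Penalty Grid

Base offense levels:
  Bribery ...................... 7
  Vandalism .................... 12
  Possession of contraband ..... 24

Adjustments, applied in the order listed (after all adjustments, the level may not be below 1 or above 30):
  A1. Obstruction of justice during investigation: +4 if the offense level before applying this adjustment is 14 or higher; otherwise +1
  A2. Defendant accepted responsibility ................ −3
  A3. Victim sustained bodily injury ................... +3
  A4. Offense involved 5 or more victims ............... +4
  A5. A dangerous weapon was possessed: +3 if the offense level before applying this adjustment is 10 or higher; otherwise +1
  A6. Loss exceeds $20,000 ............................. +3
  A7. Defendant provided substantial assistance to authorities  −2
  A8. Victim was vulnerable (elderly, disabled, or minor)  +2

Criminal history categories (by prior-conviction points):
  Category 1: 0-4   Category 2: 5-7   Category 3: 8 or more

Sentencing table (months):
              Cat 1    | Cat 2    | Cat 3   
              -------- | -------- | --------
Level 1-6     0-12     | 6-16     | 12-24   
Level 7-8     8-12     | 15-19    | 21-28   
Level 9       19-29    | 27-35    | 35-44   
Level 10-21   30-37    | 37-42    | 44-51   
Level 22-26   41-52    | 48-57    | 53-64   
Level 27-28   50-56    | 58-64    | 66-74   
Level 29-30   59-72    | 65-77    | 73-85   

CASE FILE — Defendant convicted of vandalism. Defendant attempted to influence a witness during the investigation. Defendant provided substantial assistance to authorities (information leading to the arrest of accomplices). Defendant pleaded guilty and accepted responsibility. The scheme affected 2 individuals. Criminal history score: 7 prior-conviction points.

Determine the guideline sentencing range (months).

Base offense level for vandalism: 12.
A1 applies (level before this adjustment is 12 < 14, so +1): 12 + 1 = 13.
A2 applies: 13 − 3 = 10.
A3 does not apply.
A4 does not apply.
A5 does not apply.
A7 applies: 10 − 2 = 8.
A8 does not apply.
Final offense level: 8.
Criminal history: 7 prior points → Category 2 (5-7).
Level 8 falls in the 7-8 band.
Grid: Level 7-8 × Category 2 = 15-19 months.

15-19 months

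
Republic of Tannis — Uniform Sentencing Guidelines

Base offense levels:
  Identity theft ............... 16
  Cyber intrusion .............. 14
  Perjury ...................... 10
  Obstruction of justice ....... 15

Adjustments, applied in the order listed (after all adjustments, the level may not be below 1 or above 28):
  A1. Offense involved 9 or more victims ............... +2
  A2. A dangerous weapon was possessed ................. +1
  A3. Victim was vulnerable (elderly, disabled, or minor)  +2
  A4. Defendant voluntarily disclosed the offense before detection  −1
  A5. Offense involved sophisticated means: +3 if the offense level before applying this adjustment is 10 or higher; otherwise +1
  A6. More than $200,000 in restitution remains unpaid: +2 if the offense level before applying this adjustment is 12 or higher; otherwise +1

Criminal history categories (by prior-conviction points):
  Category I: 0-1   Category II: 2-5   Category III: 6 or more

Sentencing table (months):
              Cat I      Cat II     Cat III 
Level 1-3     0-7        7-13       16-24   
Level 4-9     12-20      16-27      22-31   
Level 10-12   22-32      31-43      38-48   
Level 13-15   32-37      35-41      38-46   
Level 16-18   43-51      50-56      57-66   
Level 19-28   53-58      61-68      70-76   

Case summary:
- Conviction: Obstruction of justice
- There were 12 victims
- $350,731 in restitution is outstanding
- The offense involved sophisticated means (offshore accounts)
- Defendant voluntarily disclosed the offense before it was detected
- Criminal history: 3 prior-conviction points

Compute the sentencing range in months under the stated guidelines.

61-68 months

Base offense level for obstruction of justice: 15.
A1 applies: 15 + 2 = 17.
A4 applies: 17 − 1 = 16.
A5 applies (level before this adjustment is 16 ≥ 10, so +3): 16 + 3 = 19.
A6 applies (level before this adjustment is 19 ≥ 12, so +2): 19 + 2 = 21.
Final offense level: 21.
Criminal history: 3 prior points → Category II (2-5).
Level 21 falls in the 19-28 band.
Grid: Level 19-28 × Category II = 61-68 months.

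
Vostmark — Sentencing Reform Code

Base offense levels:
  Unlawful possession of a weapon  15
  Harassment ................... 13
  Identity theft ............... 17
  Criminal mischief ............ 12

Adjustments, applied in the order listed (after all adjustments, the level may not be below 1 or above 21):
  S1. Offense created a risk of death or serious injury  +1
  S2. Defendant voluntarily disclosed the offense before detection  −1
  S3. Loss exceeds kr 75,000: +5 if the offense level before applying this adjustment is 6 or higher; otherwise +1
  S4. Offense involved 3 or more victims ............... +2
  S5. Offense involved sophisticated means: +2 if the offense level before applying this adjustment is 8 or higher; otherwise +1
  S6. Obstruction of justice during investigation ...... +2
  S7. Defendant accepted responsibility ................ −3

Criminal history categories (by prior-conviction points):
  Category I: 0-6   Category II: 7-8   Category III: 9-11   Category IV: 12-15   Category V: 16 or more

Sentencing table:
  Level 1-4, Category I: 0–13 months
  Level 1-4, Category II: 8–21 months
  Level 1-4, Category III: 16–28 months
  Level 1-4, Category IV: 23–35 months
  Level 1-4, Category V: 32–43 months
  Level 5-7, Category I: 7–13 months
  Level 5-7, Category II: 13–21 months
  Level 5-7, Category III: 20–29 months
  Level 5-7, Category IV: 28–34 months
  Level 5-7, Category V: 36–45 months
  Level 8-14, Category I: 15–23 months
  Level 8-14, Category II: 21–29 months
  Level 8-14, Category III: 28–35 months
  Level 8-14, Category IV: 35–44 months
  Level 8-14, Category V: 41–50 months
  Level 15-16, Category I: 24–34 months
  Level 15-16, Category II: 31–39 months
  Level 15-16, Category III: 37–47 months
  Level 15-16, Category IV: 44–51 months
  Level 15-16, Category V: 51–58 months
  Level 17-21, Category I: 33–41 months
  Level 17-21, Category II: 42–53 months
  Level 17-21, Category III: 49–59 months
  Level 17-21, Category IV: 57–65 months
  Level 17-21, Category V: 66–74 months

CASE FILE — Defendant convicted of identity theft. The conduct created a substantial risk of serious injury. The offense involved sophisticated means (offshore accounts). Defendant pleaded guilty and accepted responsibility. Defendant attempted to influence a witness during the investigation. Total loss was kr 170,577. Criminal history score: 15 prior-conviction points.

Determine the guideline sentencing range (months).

57-65 months

Base offense level for identity theft: 17.
S1 applies: 17 + 1 = 18.
S2 does not apply.
S3 applies (level before this adjustment is 18 ≥ 6, so +5): 18 + 5 = 23.
S5 applies (level before this adjustment is 23 ≥ 8, so +2): 23 + 2 = 25.
S6 applies: 25 + 2 = 27.
S7 applies: 27 − 3 = 24.
Level 24 exceeds the maximum of 21; capped at 21.
Final offense level: 21.
Criminal history: 15 prior points → Category IV (12-15).
Level 21 falls in the 17-21 band.
Grid: Level 17-21 × Category IV = 57-65 months.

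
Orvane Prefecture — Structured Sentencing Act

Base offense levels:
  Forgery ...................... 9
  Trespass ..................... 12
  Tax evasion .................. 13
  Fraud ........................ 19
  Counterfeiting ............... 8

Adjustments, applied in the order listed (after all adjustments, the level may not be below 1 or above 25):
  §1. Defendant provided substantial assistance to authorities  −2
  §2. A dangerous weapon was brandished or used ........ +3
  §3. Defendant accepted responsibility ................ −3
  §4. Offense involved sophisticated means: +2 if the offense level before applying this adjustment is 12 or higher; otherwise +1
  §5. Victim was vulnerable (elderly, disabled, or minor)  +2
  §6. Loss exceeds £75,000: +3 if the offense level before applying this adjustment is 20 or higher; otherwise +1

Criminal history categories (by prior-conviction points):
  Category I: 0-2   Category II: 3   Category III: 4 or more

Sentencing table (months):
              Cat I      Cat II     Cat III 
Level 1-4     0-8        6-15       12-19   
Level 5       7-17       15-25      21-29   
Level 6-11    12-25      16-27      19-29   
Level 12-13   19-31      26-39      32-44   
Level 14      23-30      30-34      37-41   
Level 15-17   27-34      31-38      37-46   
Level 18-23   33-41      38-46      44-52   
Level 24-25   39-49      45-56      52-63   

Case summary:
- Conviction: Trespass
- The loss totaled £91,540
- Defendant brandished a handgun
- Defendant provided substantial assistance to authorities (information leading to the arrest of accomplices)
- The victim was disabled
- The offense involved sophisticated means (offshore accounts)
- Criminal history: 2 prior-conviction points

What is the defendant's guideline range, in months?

Base offense level for trespass: 12.
§1 applies: 12 − 2 = 10.
§2 applies: 10 + 3 = 13.
§3 does not apply.
§4 applies (level before this adjustment is 13 ≥ 12, so +2): 13 + 2 = 15.
§5 applies: 15 + 2 = 17.
§6 applies (level before this adjustment is 17 < 20, so +1): 17 + 1 = 18.
Final offense level: 18.
Criminal history: 2 prior points → Category I (0-2).
Level 18 falls in the 18-23 band.
Grid: Level 18-23 × Category I = 33-41 months.

33-41 months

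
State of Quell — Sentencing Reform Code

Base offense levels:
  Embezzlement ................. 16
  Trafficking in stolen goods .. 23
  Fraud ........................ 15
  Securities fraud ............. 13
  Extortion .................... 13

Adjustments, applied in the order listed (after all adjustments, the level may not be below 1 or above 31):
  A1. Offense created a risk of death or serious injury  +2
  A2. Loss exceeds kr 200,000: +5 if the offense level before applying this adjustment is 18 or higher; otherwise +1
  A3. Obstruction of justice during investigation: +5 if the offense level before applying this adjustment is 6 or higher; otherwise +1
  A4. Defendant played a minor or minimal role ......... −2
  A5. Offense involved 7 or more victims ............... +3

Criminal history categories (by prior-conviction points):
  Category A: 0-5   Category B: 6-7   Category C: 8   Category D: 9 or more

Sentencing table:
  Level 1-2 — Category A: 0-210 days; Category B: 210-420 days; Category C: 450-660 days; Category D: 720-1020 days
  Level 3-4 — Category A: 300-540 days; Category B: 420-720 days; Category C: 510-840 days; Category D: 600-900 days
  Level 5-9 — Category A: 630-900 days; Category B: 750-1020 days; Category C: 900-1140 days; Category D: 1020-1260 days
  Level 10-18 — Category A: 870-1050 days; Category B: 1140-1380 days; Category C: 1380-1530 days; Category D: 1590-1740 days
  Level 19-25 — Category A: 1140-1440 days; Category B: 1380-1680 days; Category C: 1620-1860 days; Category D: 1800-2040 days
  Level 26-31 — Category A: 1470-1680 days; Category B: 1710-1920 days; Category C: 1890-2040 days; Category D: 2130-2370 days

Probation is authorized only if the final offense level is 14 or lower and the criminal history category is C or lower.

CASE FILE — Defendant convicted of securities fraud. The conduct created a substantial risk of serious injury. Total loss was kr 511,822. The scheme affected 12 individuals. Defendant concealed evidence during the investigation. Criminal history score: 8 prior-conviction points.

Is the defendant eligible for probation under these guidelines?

Base offense level for securities fraud: 13.
A1 applies: 13 + 2 = 15.
A2 applies (level before this adjustment is 15 < 18, so +1): 15 + 1 = 16.
A3 applies (level before this adjustment is 16 ≥ 6, so +5): 16 + 5 = 21.
A5 applies: 21 + 3 = 24.
Final offense level: 24.
Criminal history: 8 prior points → Category C (8).
Level 24 falls in the 19-25 band.
Grid: Level 19-25 × Category C = 1620-1860 days.
Probation check: level 24 > 14 and category C ≤ C → not eligible.

No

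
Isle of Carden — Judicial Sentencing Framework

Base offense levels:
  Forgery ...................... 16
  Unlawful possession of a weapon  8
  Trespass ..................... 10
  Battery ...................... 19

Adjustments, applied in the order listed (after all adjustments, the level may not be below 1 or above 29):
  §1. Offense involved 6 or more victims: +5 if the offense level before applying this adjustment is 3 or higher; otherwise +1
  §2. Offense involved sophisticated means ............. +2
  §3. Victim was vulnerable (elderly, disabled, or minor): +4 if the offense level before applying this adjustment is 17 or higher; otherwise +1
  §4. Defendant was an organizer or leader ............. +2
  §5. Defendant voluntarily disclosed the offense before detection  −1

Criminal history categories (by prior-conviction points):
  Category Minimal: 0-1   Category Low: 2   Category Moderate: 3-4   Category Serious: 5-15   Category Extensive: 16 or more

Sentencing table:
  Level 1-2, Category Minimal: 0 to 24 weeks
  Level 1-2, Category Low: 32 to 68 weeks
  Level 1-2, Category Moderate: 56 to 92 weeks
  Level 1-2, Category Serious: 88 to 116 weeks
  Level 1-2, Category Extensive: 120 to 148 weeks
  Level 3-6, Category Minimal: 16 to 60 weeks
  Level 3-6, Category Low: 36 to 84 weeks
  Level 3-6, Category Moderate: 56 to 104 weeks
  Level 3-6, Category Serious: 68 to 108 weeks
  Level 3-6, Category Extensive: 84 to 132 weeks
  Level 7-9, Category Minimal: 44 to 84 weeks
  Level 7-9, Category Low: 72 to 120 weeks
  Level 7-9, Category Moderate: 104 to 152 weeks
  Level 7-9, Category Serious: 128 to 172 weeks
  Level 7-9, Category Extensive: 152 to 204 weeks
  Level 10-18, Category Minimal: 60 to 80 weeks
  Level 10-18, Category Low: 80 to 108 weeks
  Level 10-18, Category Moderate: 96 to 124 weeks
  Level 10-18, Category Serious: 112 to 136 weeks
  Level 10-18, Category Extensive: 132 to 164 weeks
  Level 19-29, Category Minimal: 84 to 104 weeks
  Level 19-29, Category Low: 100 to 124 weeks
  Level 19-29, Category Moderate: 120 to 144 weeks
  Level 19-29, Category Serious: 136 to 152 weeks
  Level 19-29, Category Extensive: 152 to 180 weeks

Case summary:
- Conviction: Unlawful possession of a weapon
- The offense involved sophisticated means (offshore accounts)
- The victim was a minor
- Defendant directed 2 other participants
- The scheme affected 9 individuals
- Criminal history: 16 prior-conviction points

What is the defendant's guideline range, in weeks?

Base offense level for unlawful possession of a weapon: 8.
§1 applies (level before this adjustment is 8 ≥ 3, so +5): 8 + 5 = 13.
§2 applies: 13 + 2 = 15.
§3 applies (level before this adjustment is 15 < 17, so +1): 15 + 1 = 16.
§4 applies: 16 + 2 = 18.
Final offense level: 18.
Criminal history: 16 prior points → Category Extensive (16+).
Level 18 falls in the 10-18 band.
Grid: Level 10-18 × Category Extensive = 132-164 weeks.

132-164 weeks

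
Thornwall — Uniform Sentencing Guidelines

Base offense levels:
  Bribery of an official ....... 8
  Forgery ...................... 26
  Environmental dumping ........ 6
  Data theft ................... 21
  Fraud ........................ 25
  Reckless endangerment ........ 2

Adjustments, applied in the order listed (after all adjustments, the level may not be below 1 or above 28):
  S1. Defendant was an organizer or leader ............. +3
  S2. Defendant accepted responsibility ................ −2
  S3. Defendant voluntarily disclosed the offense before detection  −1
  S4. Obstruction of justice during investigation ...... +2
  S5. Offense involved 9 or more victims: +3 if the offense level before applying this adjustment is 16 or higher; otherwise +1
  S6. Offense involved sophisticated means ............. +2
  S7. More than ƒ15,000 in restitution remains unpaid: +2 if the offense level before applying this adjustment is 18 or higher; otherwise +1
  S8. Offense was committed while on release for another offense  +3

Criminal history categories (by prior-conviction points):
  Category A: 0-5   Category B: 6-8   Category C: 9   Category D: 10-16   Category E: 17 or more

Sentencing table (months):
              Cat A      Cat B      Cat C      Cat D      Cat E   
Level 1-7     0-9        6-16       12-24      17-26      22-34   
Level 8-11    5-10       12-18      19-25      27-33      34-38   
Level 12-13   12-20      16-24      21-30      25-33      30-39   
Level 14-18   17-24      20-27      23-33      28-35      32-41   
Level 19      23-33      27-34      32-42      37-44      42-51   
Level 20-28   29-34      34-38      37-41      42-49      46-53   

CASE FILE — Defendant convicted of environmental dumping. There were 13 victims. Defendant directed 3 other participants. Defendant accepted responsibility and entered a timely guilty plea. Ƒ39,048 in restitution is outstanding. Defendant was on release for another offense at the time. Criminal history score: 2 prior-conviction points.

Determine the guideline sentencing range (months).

Base offense level for environmental dumping: 6.
S1 applies: 6 + 3 = 9.
S2 applies: 9 − 2 = 7.
S5 applies (level before this adjustment is 7 < 16, so +1): 7 + 1 = 8.
S7 applies (level before this adjustment is 8 < 18, so +1): 8 + 1 = 9.
S8 applies: 9 + 3 = 12.
Final offense level: 12.
Criminal history: 2 prior points → Category A (0-5).
Level 12 falls in the 12-13 band.
Grid: Level 12-13 × Category A = 12-20 months.

12-20 months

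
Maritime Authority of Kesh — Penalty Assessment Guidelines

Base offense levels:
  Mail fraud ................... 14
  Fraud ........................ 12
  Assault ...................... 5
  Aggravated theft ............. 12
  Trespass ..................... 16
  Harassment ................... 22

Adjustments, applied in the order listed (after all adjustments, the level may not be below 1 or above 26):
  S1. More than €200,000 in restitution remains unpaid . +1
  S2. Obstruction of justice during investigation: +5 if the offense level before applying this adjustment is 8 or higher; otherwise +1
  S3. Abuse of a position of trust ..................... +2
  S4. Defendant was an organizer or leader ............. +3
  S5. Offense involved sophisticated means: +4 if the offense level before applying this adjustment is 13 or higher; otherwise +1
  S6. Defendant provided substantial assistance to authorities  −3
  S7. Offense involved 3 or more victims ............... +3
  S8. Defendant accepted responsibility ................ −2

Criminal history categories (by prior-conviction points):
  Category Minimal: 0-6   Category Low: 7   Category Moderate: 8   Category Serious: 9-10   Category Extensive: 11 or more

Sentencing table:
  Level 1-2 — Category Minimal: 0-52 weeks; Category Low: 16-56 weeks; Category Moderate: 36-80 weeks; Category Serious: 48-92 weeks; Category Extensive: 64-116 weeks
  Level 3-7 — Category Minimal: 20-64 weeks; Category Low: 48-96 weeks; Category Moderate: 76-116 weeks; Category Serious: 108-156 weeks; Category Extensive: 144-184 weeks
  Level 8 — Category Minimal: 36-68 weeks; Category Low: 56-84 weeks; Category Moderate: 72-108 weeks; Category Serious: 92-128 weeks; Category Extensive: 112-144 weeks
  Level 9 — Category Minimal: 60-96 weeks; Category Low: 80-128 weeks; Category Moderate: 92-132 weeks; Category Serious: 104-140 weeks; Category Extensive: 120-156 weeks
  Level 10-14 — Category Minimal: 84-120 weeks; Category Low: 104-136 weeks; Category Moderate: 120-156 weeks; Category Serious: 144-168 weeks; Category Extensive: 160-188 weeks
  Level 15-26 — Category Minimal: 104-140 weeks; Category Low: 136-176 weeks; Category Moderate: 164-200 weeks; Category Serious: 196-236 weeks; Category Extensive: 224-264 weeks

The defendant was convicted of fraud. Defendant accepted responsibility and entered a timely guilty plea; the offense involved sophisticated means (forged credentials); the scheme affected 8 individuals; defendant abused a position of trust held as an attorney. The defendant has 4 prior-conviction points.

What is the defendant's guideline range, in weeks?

104-140 weeks

Base offense level for fraud: 12.
S3 applies: 12 + 2 = 14.
S5 applies (level before this adjustment is 14 ≥ 13, so +4): 14 + 4 = 18.
S6 does not apply.
S7 applies: 18 + 3 = 21.
S8 applies: 21 − 2 = 19.
Final offense level: 19.
Criminal history: 4 prior points → Category Minimal (0-6).
Level 19 falls in the 15-26 band.
Grid: Level 15-26 × Category Minimal = 104-140 weeks.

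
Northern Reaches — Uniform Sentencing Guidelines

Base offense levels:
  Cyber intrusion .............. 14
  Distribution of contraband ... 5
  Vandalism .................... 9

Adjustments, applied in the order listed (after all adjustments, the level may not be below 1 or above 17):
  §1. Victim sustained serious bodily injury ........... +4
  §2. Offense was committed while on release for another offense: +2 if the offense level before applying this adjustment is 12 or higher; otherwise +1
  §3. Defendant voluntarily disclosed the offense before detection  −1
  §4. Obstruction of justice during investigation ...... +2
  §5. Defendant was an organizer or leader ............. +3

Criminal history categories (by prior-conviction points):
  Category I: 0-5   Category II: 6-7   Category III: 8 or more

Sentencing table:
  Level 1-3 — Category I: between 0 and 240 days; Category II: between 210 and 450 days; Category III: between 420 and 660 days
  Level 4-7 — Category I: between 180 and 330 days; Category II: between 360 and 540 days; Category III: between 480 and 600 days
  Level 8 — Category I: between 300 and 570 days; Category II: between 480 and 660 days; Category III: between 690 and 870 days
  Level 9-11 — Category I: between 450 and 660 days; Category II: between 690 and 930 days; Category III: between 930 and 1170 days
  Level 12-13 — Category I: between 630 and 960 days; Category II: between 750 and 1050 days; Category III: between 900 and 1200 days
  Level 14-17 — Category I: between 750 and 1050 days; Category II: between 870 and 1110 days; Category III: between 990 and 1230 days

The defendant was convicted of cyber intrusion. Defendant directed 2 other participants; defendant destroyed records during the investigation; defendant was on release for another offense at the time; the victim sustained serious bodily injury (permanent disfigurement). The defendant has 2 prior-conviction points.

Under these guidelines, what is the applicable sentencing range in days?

750-1050 days

Base offense level for cyber intrusion: 14.
§1 applies: 14 + 4 = 18.
§2 applies (level before this adjustment is 18 ≥ 12, so +2): 18 + 2 = 20.
§4 applies: 20 + 2 = 22.
§5 applies: 22 + 3 = 25.
Level 25 exceeds the maximum of 17; capped at 17.
Final offense level: 17.
Criminal history: 2 prior points → Category I (0-5).
Level 17 falls in the 14-17 band.
Grid: Level 14-17 × Category I = 750-1050 days.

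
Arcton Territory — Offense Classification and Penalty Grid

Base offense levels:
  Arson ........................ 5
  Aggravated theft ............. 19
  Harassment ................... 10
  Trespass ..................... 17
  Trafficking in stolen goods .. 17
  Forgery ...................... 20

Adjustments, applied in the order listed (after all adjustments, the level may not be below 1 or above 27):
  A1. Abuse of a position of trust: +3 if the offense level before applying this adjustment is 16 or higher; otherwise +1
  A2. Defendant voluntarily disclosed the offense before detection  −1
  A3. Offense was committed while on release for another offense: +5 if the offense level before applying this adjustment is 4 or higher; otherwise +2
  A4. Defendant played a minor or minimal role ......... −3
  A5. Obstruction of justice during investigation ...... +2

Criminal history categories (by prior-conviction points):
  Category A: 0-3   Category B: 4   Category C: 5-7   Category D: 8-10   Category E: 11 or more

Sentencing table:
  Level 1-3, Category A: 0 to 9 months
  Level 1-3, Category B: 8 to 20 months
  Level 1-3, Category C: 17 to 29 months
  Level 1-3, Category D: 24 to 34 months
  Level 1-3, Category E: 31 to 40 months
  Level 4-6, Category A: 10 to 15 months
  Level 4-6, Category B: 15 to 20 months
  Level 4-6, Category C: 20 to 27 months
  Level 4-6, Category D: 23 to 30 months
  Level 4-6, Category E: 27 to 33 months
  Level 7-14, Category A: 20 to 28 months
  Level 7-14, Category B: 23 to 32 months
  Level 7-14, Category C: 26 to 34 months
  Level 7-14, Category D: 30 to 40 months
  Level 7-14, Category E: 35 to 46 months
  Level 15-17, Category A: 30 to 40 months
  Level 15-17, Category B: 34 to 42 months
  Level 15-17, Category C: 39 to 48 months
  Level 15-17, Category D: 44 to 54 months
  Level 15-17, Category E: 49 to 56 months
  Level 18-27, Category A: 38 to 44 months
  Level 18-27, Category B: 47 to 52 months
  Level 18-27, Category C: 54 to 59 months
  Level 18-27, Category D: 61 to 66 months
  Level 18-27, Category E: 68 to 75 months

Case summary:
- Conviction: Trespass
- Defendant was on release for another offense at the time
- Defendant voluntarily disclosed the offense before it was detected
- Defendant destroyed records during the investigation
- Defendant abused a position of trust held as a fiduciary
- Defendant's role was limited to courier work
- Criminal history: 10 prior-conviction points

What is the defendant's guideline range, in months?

61-66 months

Base offense level for trespass: 17.
A1 applies (level before this adjustment is 17 ≥ 16, so +3): 17 + 3 = 20.
A2 applies: 20 − 1 = 19.
A3 applies (level before this adjustment is 19 ≥ 4, so +5): 19 + 5 = 24.
A4 applies: 24 − 3 = 21.
A5 applies: 21 + 2 = 23.
Final offense level: 23.
Criminal history: 10 prior points → Category D (8-10).
Level 23 falls in the 18-27 band.
Grid: Level 18-27 × Category D = 61-66 months.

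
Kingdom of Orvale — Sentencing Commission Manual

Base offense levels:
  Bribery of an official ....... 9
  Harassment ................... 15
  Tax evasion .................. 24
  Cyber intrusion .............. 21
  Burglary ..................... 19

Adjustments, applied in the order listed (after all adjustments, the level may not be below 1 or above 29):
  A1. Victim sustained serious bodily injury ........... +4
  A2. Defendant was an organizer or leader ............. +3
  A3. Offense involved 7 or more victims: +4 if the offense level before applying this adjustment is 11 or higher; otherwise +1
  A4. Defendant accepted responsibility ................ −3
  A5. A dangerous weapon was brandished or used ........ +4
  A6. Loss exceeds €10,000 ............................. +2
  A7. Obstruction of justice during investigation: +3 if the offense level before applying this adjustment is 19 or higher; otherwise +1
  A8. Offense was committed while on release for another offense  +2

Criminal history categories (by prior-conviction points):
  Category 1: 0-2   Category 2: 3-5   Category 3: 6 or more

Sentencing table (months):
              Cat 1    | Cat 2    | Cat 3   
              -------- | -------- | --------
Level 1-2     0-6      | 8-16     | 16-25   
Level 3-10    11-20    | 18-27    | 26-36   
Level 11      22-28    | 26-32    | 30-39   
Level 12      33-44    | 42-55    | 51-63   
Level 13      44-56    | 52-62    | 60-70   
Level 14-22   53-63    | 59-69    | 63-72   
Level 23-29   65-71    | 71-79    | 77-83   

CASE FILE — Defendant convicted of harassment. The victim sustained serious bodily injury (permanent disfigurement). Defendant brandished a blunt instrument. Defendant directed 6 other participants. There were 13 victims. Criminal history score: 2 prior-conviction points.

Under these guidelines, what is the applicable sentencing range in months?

65-71 months

Base offense level for harassment: 15.
A1 applies: 15 + 4 = 19.
A2 applies: 19 + 3 = 22.
A3 applies (level before this adjustment is 22 ≥ 11, so +4): 22 + 4 = 26.
A5 applies: 26 + 4 = 30.
A7 does not apply.
A8 does not apply.
Level 30 exceeds the maximum of 29; capped at 29.
Final offense level: 29.
Criminal history: 2 prior points → Category 1 (0-2).
Level 29 falls in the 23-29 band.
Grid: Level 23-29 × Category 1 = 65-71 months.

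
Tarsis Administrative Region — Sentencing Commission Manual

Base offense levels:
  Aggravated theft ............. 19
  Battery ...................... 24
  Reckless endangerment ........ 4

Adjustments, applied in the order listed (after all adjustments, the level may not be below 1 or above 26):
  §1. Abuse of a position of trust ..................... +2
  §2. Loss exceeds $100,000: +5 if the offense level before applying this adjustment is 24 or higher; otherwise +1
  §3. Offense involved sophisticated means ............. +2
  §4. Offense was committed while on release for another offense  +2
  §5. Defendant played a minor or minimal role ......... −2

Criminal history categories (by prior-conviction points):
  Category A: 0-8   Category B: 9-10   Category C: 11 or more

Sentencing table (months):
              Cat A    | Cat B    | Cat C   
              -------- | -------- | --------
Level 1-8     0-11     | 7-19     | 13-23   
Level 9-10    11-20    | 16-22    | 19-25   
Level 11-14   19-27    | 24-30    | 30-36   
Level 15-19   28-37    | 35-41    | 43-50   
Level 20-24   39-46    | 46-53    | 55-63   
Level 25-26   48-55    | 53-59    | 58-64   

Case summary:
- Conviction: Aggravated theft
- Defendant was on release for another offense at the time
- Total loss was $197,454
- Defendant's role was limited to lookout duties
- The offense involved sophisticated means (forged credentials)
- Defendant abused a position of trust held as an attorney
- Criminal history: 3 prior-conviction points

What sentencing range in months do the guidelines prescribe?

Base offense level for aggravated theft: 19.
§1 applies: 19 + 2 = 21.
§2 applies (level before this adjustment is 21 < 24, so +1): 21 + 1 = 22.
§3 applies: 22 + 2 = 24.
§4 applies: 24 + 2 = 26.
§5 applies: 26 − 2 = 24.
Final offense level: 24.
Criminal history: 3 prior points → Category A (0-8).
Level 24 falls in the 20-24 band.
Grid: Level 20-24 × Category A = 39-46 months.

39-46 months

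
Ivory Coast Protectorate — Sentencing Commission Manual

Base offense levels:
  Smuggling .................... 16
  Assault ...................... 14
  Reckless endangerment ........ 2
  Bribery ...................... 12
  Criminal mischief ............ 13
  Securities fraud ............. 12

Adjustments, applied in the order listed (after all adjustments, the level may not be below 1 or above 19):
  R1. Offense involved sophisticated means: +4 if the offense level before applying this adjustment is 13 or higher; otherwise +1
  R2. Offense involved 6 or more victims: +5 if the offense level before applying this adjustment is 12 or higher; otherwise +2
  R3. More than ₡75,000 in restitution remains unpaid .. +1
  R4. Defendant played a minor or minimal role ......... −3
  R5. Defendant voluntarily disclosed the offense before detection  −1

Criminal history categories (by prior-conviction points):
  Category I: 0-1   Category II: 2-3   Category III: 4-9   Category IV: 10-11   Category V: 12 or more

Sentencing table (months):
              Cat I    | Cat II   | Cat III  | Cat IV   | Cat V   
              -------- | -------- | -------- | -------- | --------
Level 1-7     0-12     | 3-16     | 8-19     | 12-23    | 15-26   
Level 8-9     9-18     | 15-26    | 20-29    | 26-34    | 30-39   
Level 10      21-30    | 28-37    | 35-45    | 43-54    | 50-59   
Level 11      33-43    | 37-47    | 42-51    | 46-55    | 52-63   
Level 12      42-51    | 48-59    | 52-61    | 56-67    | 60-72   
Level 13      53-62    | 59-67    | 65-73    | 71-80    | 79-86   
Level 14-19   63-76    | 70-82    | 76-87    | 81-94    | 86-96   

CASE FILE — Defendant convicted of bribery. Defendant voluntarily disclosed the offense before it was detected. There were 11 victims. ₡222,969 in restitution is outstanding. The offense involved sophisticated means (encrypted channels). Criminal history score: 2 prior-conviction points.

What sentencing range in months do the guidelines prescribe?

Base offense level for bribery: 12.
R1 applies (level before this adjustment is 12 < 13, so +1): 12 + 1 = 13.
R2 applies (level before this adjustment is 13 ≥ 12, so +5): 13 + 5 = 18.
R3 applies: 18 + 1 = 19.
R5 applies: 19 − 1 = 18.
Final offense level: 18.
Criminal history: 2 prior points → Category II (2-3).
Level 18 falls in the 14-19 band.
Grid: Level 14-19 × Category II = 70-82 months.

70-82 months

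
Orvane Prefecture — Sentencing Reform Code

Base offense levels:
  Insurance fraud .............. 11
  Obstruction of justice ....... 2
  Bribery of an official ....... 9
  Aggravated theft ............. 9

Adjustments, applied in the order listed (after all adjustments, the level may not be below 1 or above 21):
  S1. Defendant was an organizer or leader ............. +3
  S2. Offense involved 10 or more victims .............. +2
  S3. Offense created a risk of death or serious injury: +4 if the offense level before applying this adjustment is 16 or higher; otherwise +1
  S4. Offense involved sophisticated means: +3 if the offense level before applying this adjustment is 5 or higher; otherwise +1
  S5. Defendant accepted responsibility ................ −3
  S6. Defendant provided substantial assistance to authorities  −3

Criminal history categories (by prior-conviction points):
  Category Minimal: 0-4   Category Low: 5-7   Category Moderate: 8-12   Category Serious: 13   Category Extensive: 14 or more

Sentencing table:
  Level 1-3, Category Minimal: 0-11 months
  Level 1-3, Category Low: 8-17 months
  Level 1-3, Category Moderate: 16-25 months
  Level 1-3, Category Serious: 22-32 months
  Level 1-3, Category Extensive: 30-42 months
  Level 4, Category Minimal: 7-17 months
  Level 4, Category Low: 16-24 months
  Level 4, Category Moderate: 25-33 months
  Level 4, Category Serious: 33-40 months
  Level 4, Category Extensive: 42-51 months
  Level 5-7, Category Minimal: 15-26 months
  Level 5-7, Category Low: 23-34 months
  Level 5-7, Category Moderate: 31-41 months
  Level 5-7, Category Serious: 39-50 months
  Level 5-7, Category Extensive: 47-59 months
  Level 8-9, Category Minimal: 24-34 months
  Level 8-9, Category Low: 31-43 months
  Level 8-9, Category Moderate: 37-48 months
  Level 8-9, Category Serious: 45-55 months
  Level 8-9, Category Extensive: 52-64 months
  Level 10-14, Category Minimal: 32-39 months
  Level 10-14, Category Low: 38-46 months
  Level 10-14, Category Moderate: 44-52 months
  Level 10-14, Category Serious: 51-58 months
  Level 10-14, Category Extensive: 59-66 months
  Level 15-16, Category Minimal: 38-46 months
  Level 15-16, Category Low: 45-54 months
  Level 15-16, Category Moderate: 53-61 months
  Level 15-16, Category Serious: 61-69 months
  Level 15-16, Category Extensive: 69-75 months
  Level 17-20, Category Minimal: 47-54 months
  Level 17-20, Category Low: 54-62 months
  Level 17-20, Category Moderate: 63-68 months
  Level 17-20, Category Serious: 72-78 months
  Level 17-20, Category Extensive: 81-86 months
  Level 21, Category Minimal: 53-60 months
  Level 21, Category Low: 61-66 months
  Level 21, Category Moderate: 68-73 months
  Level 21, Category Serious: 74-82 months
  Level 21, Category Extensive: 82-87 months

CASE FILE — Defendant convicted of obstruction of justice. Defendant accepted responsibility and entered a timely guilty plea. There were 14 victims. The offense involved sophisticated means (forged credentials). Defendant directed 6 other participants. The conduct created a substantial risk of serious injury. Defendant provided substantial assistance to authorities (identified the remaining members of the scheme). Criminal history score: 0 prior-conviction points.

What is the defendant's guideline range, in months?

Base offense level for obstruction of justice: 2.
S1 applies: 2 + 3 = 5.
S2 applies: 5 + 2 = 7.
S3 applies (level before this adjustment is 7 < 16, so +1): 7 + 1 = 8.
S4 applies (level before this adjustment is 8 ≥ 5, so +3): 8 + 3 = 11.
S5 applies: 11 − 3 = 8.
S6 applies: 8 − 3 = 5.
Final offense level: 5.
Criminal history: 0 prior points → Category Minimal (0-4).
Level 5 falls in the 5-7 band.
Grid: Level 5-7 × Category Minimal = 15-26 months.

15-26 months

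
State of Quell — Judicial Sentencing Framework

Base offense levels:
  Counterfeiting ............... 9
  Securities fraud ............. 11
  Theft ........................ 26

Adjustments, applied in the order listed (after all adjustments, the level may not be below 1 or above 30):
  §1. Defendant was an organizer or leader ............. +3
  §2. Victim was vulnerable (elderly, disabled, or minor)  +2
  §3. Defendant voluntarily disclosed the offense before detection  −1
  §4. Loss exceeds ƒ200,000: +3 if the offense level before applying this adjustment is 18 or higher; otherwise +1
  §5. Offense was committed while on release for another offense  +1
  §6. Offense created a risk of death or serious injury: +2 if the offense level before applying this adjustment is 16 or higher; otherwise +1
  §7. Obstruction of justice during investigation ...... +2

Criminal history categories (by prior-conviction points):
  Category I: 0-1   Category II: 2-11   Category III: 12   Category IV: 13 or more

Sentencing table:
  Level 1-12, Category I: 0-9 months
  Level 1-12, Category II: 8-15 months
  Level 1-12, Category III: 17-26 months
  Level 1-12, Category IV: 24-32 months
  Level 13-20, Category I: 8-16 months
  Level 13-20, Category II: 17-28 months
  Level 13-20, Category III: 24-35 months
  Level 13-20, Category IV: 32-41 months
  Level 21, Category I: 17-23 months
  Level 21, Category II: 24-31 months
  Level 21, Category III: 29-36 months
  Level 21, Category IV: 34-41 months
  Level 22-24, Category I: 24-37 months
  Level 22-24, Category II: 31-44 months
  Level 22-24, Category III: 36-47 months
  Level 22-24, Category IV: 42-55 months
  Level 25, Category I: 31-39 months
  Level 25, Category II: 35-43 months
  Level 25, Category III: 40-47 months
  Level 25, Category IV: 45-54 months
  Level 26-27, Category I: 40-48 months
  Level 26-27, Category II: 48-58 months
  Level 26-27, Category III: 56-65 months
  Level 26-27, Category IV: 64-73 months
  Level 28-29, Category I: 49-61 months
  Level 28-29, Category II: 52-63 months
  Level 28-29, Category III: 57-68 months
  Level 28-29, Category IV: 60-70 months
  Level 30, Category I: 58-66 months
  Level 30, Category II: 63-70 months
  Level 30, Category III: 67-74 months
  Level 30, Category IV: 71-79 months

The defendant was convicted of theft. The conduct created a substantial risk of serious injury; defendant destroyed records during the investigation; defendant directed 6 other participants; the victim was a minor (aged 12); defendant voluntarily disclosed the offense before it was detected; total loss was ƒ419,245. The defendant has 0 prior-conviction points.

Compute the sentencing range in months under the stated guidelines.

58-66 months

Base offense level for theft: 26.
§1 applies: 26 + 3 = 29.
§2 applies: 29 + 2 = 31.
§3 applies: 31 − 1 = 30.
§4 applies (level before this adjustment is 30 ≥ 18, so +3): 30 + 3 = 33.
§5 does not apply.
§6 applies (level before this adjustment is 33 ≥ 16, so +2): 33 + 2 = 35.
§7 applies: 35 + 2 = 37.
Level 37 exceeds the maximum of 30; capped at 30.
Final offense level: 30.
Criminal history: 0 prior points → Category I (0-1).
Level 30 falls in the 30 band.
Grid: Level 30 × Category I = 58-66 months.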